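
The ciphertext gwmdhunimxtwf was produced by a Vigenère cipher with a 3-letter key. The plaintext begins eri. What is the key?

cfe

Subtract each crib letter from the matching ciphertext letter (mod 26):
g(6)−e(4)=2 → c
w(22)−r(17)=5 → f
m(12)−i(8)=4 → e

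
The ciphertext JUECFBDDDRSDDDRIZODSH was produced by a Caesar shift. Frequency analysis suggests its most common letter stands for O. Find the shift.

The most frequent ciphertext letter is D (appears 7 times).
D is position 3; O is position 14.
Shift = -11≡15.

15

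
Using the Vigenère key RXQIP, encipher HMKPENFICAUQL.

Repeat the key across the message: RXQIPRXQIPRXQ
H(7)+R(17): 24 → Y
M(12)+X(23): 35≡9 → J
K(10)+Q(16): 26≡0 → A
P(15)+I(8): 23 → X
E(4)+P(15): 19 → T
N(13)+R(17): 30≡4 → E
F(5)+X(23): 28≡2 → C
I(8)+Q(16): 24 → Y
C(2)+I(8): 10 → K
A(0)+P(15): 15 → P
U(20)+R(17): 37≡11 → L
Q(16)+X(23): 39≡13 → N
L(11)+Q(16): 27≡1 → B

YJAXTECYKPLNB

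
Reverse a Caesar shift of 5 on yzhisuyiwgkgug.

tucdnptdrbfbpb

y(24): 24−5=19 → t
z(25): 25−5=20 → u
h(7): 7−5=2 → c
i(8): 8−5=3 → d
s(18): 18−5=13 → n
u(20): 20−5=15 → p
y(24): 24−5=19 → t
i(8): 8−5=3 → d
w(22): 22−5=17 → r
g(6): 6−5=1 → b
k(10): 10−5=5 → f
g(6): 6−5=1 → b
u(20): 20−5=15 → p
g(6): 6−5=1 → b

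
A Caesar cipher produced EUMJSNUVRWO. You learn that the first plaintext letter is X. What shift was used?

From the crib: E(4)−X(23)=-19≡7, so the shift is 7.

7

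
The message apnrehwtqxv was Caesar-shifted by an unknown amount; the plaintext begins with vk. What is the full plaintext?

From the crib: a(0)−v(21)=-21≡5, so the shift is 5.
Subtract 5 from each ciphertext letter:
a(0): 0−5=-5≡21 → v
p(15): 15−5=10 → k
n(13): 13−5=8 → i
r(17): 17−5=12 → m
e(4): 4−5=-1≡25 → z
h(7): 7−5=2 → c
w(22): 22−5=17 → r
t(19): 19−5=14 → o
q(16): 16−5=11 → l
x(23): 23−5=18 → s
v(21): 21−5=16 → q

vkimzcrolsq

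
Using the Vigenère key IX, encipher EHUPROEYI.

Repeat the key across the message: IXIXIXIXI
E(4)+I(8): 12 → M
H(7)+X(23): 30≡4 → E
U(20)+I(8): 28≡2 → C
P(15)+X(23): 38≡12 → M
R(17)+I(8): 25 → Z
O(14)+X(23): 37≡11 → L
E(4)+I(8): 12 → M
Y(24)+X(23): 47≡21 → V
I(8)+I(8): 16 → Q

MECMZLMVQ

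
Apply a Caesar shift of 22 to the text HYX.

DUT

H(7): 7+22=29≡3 → D
Y(24): 24+22=46≡20 → U
X(23): 23+22=45≡19 → T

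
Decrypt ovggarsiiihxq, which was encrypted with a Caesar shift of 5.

o(14): 14−5=9 → j
v(21): 21−5=16 → q
g(6): 6−5=1 → b
g(6): 6−5=1 → b
a(0): 0−5=-5≡21 → v
r(17): 17−5=12 → m
s(18): 18−5=13 → n
i(8): 8−5=3 → d
i(8): 8−5=3 → d
i(8): 8−5=3 → d
h(7): 7−5=2 → c
x(23): 23−5=18 → s
q(16): 16−5=11 → l

jqbbvmndddcsl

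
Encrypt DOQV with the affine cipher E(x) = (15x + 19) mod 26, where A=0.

MVZW

D(3): 15·3+19=64≡12 → M
O(14): 15·14+19=229≡21 → V
Q(16): 15·16+19=259≡25 → Z
V(21): 15·21+19=334≡22 → W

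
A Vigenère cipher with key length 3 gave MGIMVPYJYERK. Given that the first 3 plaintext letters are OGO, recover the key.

YAU

Subtract each crib letter from the matching ciphertext letter (mod 26):
M(12)−O(14)=-2≡24 → Y
G(6)−G(6)=0 → A
I(8)−O(14)=-6≡20 → U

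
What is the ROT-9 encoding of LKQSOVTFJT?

UTZBXECOSC

L(11): 11+9=20 → U
K(10): 10+9=19 → T
Q(16): 16+9=25 → Z
S(18): 18+9=27≡1 → B
O(14): 14+9=23 → X
V(21): 21+9=30≡4 → E
T(19): 19+9=28≡2 → C
F(5): 5+9=14 → O
J(9): 9+9=18 → S
T(19): 19+9=28≡2 → C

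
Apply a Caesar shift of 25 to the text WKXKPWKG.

W(22): 22+25=47≡21 → V
K(10): 10+25=35≡9 → J
X(23): 23+25=48≡22 → W
K(10): 10+25=35≡9 → J
P(15): 15+25=40≡14 → O
W(22): 22+25=47≡21 → V
K(10): 10+25=35≡9 → J
G(6): 6+25=31≡5 → F

VJWJOVJF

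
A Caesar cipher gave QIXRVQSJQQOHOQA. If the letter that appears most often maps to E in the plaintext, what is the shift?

12

The most frequent ciphertext letter is Q (appears 5 times).
Q is position 16; E is position 4.
Shift = 12.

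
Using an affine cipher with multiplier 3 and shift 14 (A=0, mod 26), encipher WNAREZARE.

CBONALONA

W(22): 3·22+14=80≡2 → C
N(13): 3·13+14=53≡1 → B
A(0): 3·0+14=14 → O
R(17): 3·17+14=65≡13 → N
E(4): 3·4+14=26≡0 → A
Z(25): 3·25+14=89≡11 → L
A(0): 3·0+14=14 → O
R(17): 3·17+14=65≡13 → N
E(4): 3·4+14=26≡0 → A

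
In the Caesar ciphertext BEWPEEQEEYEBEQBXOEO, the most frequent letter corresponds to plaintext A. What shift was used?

4

The most frequent ciphertext letter is E (appears 8 times).
E is position 4; A is position 0.
Shift = 4.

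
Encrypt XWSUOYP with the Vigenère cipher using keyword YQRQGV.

Repeat the key across the message: YQRQGVY
X(23)+Y(24): 47≡21 → V
W(22)+Q(16): 38≡12 → M
S(18)+R(17): 35≡9 → J
U(20)+Q(16): 36≡10 → K
O(14)+G(6): 20 → U
Y(24)+V(21): 45≡19 → T
P(15)+Y(24): 39≡13 → N

VMJKUTN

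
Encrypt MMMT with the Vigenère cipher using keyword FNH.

RZTY

Repeat the key across the message: FNHF
M(12)+F(5): 17 → R
M(12)+N(13): 25 → Z
M(12)+H(7): 19 → T
T(19)+F(5): 24 → Y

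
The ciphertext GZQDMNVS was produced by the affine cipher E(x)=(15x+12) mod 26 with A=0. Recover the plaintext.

KNCPAHLQ

The inverse of 15 mod 26 is 7, since 15·7=105≡1. Apply D(y)=7·(y−12) mod 26:
G(6): 7·(6−12)=-42≡10 → K
Z(25): 7·(25−12)=91≡13 → N
Q(16): 7·(16−12)=28≡2 → C
D(3): 7·(3−12)=-63≡15 → P
M(12): 7·(12−12)=0 → A
N(13): 7·(13−12)=7 → H
V(21): 7·(21−12)=63≡11 → L
S(18): 7·(18−12)=42≡16 → Q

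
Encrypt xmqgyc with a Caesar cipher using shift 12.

jycsko

x(23): 23+12=35≡9 → j
m(12): 12+12=24 → y
q(16): 16+12=28≡2 → c
g(6): 6+12=18 → s
y(24): 24+12=36≡10 → k
c(2): 2+12=14 → o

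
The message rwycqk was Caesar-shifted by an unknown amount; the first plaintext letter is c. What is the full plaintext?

chjnbv

From the crib: r(17)−c(2)=15, so the shift is 15.
Subtract 15 from each ciphertext letter:
r(17): 17−15=2 → c
w(22): 22−15=7 → h
y(24): 24−15=9 → j
c(2): 2−15=-13≡13 → n
q(16): 16−15=1 → b
k(10): 10−15=-5≡21 → v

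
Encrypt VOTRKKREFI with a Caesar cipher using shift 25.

V(21): 21+25=46≡20 → U
O(14): 14+25=39≡13 → N
T(19): 19+25=44≡18 → S
R(17): 17+25=42≡16 → Q
K(10): 10+25=35≡9 → J
K(10): 10+25=35≡9 → J
R(17): 17+25=42≡16 → Q
E(4): 4+25=29≡3 → D
F(5): 5+25=30≡4 → E
I(8): 8+25=33≡7 → H

UNSQJJQDEH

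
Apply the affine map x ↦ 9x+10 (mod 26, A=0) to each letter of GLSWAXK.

G(6): 9·6+10=64≡12 → M
L(11): 9·11+10=109≡5 → F
S(18): 9·18+10=172≡16 → Q
W(22): 9·22+10=208≡0 → A
A(0): 9·0+10=10 → K
X(23): 9·23+10=217≡9 → J
K(10): 9·10+10=100≡22 → W

MFQAKJW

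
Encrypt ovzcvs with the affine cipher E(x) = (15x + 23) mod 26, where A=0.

o(14): 15·14+23=233≡25 → z
v(21): 15·21+23=338≡0 → a
z(25): 15·25+23=398≡8 → i
c(2): 15·2+23=53≡1 → b
v(21): 15·21+23=338≡0 → a
s(18): 15·18+23=293≡7 → h

zaibah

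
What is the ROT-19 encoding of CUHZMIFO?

VNASFBYH

C(2): 2+19=21 → V
U(20): 20+19=39≡13 → N
H(7): 7+19=26≡0 → A
Z(25): 25+19=44≡18 → S
M(12): 12+19=31≡5 → F
I(8): 8+19=27≡1 → B
F(5): 5+19=24 → Y
O(14): 14+19=33≡7 → H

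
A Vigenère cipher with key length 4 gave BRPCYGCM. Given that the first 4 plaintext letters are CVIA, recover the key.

ZWHC

Subtract each crib letter from the matching ciphertext letter (mod 26):
B(1)−C(2)=-1≡25 → Z
R(17)−V(21)=-4≡22 → W
P(15)−I(8)=7 → H
C(2)−A(0)=2 → C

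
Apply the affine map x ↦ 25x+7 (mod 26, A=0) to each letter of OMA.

TVH

O(14): 25·14+7=357≡19 → T
M(12): 25·12+7=307≡21 → V
A(0): 25·0+7=7 → H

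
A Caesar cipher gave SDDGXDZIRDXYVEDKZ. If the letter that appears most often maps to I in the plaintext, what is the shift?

21

The most frequent ciphertext letter is D (appears 5 times).
D is position 3; I is position 8.
Shift = -5≡21.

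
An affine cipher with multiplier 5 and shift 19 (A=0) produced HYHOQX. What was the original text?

The inverse of 5 mod 26 is 21, since 5·21=105≡1. Apply D(y)=21·(y−19) mod 26:
H(7): 21·(7−19)=-252≡8 → I
Y(24): 21·(24−19)=105≡1 → B
H(7): 21·(7−19)=-252≡8 → I
O(14): 21·(14−19)=-105≡25 → Z
Q(16): 21·(16−19)=-63≡15 → P
X(23): 21·(23−19)=84≡6 → G

IBIZPG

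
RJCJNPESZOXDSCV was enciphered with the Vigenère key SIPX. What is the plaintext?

ZBNMVHPVHGIGAUG

Repeat the key across the ciphertext: SIPXSIPXSIPXSIP
R(17)−S(18): -1≡25 → Z
J(9)−I(8): 1 → B
C(2)−P(15): -13≡13 → N
J(9)−X(23): -14≡12 → M
N(13)−S(18): -5≡21 → V
P(15)−I(8): 7 → H
E(4)−P(15): -11≡15 → P
S(18)−X(23): -5≡21 → V
Z(25)−S(18): 7 → H
O(14)−I(8): 6 → G
X(23)−P(15): 8 → I
D(3)−X(23): -20≡6 → G
S(18)−S(18): 0 → A
C(2)−I(8): -6≡20 → U
V(21)−P(15): 6 → G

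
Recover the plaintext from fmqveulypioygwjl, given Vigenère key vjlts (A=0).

Repeat the key across the ciphertext: vjltsvjltsvjltsv
f(5)−v(21): -16≡10 → k
m(12)−j(9): 3 → d
q(16)−l(11): 5 → f
v(21)−t(19): 2 → c
e(4)−s(18): -14≡12 → m
u(20)−v(21): -1≡25 → z
l(11)−j(9): 2 → c
y(24)−l(11): 13 → n
p(15)−t(19): -4≡22 → w
i(8)−s(18): -10≡16 → q
o(14)−v(21): -7≡19 → t
y(24)−j(9): 15 → p
g(6)−l(11): -5≡21 → v
w(22)−t(19): 3 → d
j(9)−s(18): -9≡17 → r
l(11)−v(21): -10≡16 → q

kdfcmzcnwqtpvdrq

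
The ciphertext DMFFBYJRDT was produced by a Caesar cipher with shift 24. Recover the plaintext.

FOHHDALTFV

D(3): 3−24=-21≡5 → F
M(12): 12−24=-12≡14 → O
F(5): 5−24=-19≡7 → H
F(5): 5−24=-19≡7 → H
B(1): 1−24=-23≡3 → D
Y(24): 24−24=0 → A
J(9): 9−24=-15≡11 → L
R(17): 17−24=-7≡19 → T
D(3): 3−24=-21≡5 → F
T(19): 19−24=-5≡21 → V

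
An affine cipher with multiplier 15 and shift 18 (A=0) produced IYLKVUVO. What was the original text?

IQDWVOVY

The inverse of 15 mod 26 is 7, since 15·7=105≡1. Apply D(y)=7·(y−18) mod 26:
I(8): 7·(8−18)=-70≡8 → I
Y(24): 7·(24−18)=42≡16 → Q
L(11): 7·(11−18)=-49≡3 → D
K(10): 7·(10−18)=-56≡22 → W
V(21): 7·(21−18)=21 → V
U(20): 7·(20−18)=14 → O
V(21): 7·(21−18)=21 → V
O(14): 7·(14−18)=-28≡24 → Y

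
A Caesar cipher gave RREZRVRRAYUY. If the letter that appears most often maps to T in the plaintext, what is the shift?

24

The most frequent ciphertext letter is R (appears 5 times).
R is position 17; T is position 19.
Shift = -2≡24.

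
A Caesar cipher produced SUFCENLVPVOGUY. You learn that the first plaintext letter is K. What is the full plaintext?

KMXUWFDNHNGYMQ

From the crib: S(18)−K(10)=8, so the shift is 8.
Subtract 8 from each ciphertext letter:
S(18): 18−8=10 → K
U(20): 20−8=12 → M
F(5): 5−8=-3≡23 → X
C(2): 2−8=-6≡20 → U
E(4): 4−8=-4≡22 → W
N(13): 13−8=5 → F
L(11): 11−8=3 → D
V(21): 21−8=13 → N
P(15): 15−8=7 → H
V(21): 21−8=13 → N
O(14): 14−8=6 → G
G(6): 6−8=-2≡24 → Y
U(20): 20−8=12 → M
Y(24): 24−8=16 → Q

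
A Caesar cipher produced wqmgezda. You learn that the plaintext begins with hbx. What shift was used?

15

From the crib: w(22)−h(7)=15, so the shift is 15.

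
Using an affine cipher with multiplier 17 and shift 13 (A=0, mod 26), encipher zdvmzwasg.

wmgjwxnhl

z(25): 17·25+13=438≡22 → w
d(3): 17·3+13=64≡12 → m
v(21): 17·21+13=370≡6 → g
m(12): 17·12+13=217≡9 → j
z(25): 17·25+13=438≡22 → w
w(22): 17·22+13=387≡23 → x
a(0): 17·0+13=13 → n
s(18): 17·18+13=319≡7 → h
g(6): 17·6+13=115≡11 → l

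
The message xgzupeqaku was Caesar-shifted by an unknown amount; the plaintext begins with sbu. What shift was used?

5

From the crib: x(23)−s(18)=5, so the shift is 5.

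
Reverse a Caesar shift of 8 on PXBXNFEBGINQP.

HPTPFXWTYAFIH

P(15): 15−8=7 → H
X(23): 23−8=15 → P
B(1): 1−8=-7≡19 → T
X(23): 23−8=15 → P
N(13): 13−8=5 → F
F(5): 5−8=-3≡23 → X
E(4): 4−8=-4≡22 → W
B(1): 1−8=-7≡19 → T
G(6): 6−8=-2≡24 → Y
I(8): 8−8=0 → A
N(13): 13−8=5 → F
Q(16): 16−8=8 → I
P(15): 15−8=7 → H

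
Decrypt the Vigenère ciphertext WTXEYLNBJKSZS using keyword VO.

Repeat the key across the ciphertext: VOVOVOVOVOVOV
W(22)−V(21): 1 → B
T(19)−O(14): 5 → F
X(23)−V(21): 2 → C
E(4)−O(14): -10≡16 → Q
Y(24)−V(21): 3 → D
L(11)−O(14): -3≡23 → X
N(13)−V(21): -8≡18 → S
B(1)−O(14): -13≡13 → N
J(9)−V(21): -12≡14 → O
K(10)−O(14): -4≡22 → W
S(18)−V(21): -3≡23 → X
Z(25)−O(14): 11 → L
S(18)−V(21): -3≡23 → X

BFCQDXSNOWXLX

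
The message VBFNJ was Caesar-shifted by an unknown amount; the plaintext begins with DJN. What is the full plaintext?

DJNVR

From the crib: V(21)−D(3)=18, so the shift is 18.
Subtract 18 from each ciphertext letter:
V(21): 21−18=3 → D
B(1): 1−18=-17≡9 → J
F(5): 5−18=-13≡13 → N
N(13): 13−18=-5≡21 → V
J(9): 9−18=-9≡17 → R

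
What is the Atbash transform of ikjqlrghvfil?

i(8) → r(17)
k(10) → p(15)
j(9) → q(16)
q(16) → j(9)
l(11) → o(14)
r(17) → i(8)
g(6) → t(19)
h(7) → s(18)
v(21) → e(4)
f(5) → u(20)
i(8) → r(17)
l(11) → o(14)

rpqjoitseuro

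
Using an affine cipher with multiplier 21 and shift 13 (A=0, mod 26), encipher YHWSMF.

XEHBFO

Y(24): 21·24+13=517≡23 → X
H(7): 21·7+13=160≡4 → E
W(22): 21·22+13=475≡7 → H
S(18): 21·18+13=391≡1 → B
M(12): 21·12+13=265≡5 → F
F(5): 21·5+13=118≡14 → O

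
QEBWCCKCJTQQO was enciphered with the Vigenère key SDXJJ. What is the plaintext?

YBENTKHFAKYNR

Repeat the key across the ciphertext: SDXJJSDXJJSDX
Q(16)−S(18): -2≡24 → Y
E(4)−D(3): 1 → B
B(1)−X(23): -22≡4 → E
W(22)−J(9): 13 → N
C(2)−J(9): -7≡19 → T
C(2)−S(18): -16≡10 → K
K(10)−D(3): 7 → H
C(2)−X(23): -21≡5 → F
J(9)−J(9): 0 → A
T(19)−J(9): 10 → K
Q(16)−S(18): -2≡24 → Y
Q(16)−D(3): 13 → N
O(14)−X(23): -9≡17 → R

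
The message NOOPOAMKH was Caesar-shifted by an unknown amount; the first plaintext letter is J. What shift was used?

4

From the crib: N(13)−J(9)=4, so the shift is 4.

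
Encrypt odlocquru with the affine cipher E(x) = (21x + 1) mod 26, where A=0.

o(14): 21·14+1=295≡9 → j
d(3): 21·3+1=64≡12 → m
l(11): 21·11+1=232≡24 → y
o(14): 21·14+1=295≡9 → j
c(2): 21·2+1=43≡17 → r
q(16): 21·16+1=337≡25 → z
u(20): 21·20+1=421≡5 → f
r(17): 21·17+1=358≡20 → u
u(20): 21·20+1=421≡5 → f

jmyjrzfuf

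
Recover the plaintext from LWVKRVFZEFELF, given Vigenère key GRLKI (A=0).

Repeat the key across the ciphertext: GRLKIGRLKIGRL
L(11)−G(6): 5 → F
W(22)−R(17): 5 → F
V(21)−L(11): 10 → K
K(10)−K(10): 0 → A
R(17)−I(8): 9 → J
V(21)−G(6): 15 → P
F(5)−R(17): -12≡14 → O
Z(25)−L(11): 14 → O
E(4)−K(10): -6≡20 → U
F(5)−I(8): -3≡23 → X
E(4)−G(6): -2≡24 → Y
L(11)−R(17): -6≡20 → U
F(5)−L(11): -6≡20 → U

FFKAJPOOUXYUU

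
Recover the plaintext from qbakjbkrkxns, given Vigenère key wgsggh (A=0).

uvieduolsrhl

Repeat the key across the ciphertext: wgsgghwgsggh
q(16)−w(22): -6≡20 → u
b(1)−g(6): -5≡21 → v
a(0)−s(18): -18≡8 → i
k(10)−g(6): 4 → e
j(9)−g(6): 3 → d
b(1)−h(7): -6≡20 → u
k(10)−w(22): -12≡14 → o
r(17)−g(6): 11 → l
k(10)−s(18): -8≡18 → s
x(23)−g(6): 17 → r
n(13)−g(6): 7 → h
s(18)−h(7): 11 → l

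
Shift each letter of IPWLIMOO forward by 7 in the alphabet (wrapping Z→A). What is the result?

PWDSPTVV

I(8): 8+7=15 → P
P(15): 15+7=22 → W
W(22): 22+7=29≡3 → D
L(11): 11+7=18 → S
I(8): 8+7=15 → P
M(12): 12+7=19 → T
O(14): 14+7=21 → V
O(14): 14+7=21 → V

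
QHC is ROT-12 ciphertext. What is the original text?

EVQ

Q(16): 16−12=4 → E
H(7): 7−12=-5≡21 → V
C(2): 2−12=-10≡16 → Q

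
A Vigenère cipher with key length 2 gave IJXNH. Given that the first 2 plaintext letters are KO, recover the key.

YV

Subtract each crib letter from the matching ciphertext letter (mod 26):
I(8)−K(10)=-2≡24 → Y
J(9)−O(14)=-5≡21 → V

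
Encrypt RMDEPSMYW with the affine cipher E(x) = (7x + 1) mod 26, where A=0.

QHWDCXHNZ

R(17): 7·17+1=120≡16 → Q
M(12): 7·12+1=85≡7 → H
D(3): 7·3+1=22 → W
E(4): 7·4+1=29≡3 → D
P(15): 7·15+1=106≡2 → C
S(18): 7·18+1=127≡23 → X
M(12): 7·12+1=85≡7 → H
Y(24): 7·24+1=169≡13 → N
W(22): 7·22+1=155≡25 → Z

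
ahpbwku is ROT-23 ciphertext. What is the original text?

a(0): 0−23=-23≡3 → d
h(7): 7−23=-16≡10 → k
p(15): 15−23=-8≡18 → s
b(1): 1−23=-22≡4 → e
w(22): 22−23=-1≡25 → z
k(10): 10−23=-13≡13 → n
u(20): 20−23=-3≡23 → x

dkseznx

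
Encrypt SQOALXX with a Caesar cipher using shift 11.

S(18): 18+11=29≡3 → D
Q(16): 16+11=27≡1 → B
O(14): 14+11=25 → Z
A(0): 0+11=11 → L
L(11): 11+11=22 → W
X(23): 23+11=34≡8 → I
X(23): 23+11=34≡8 → I

DBZLWII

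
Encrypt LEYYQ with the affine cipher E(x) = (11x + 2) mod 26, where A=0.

TUGGW

L(11): 11·11+2=123≡19 → T
E(4): 11·4+2=46≡20 → U
Y(24): 11·24+2=266≡6 → G
Y(24): 11·24+2=266≡6 → G
Q(16): 11·16+2=178≡22 → W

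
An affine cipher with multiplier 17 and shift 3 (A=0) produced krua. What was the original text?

The inverse of 17 mod 26 is 23, since 17·23=391≡1. Apply D(y)=23·(y−3) mod 26:
k(10): 23·(10−3)=161≡5 → f
r(17): 23·(17−3)=322≡10 → k
u(20): 23·(20−3)=391≡1 → b
a(0): 23·(0−3)=-69≡9 → j

fkbj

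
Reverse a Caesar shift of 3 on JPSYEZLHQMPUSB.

J(9): 9−3=6 → G
P(15): 15−3=12 → M
S(18): 18−3=15 → P
Y(24): 24−3=21 → V
E(4): 4−3=1 → B
Z(25): 25−3=22 → W
L(11): 11−3=8 → I
H(7): 7−3=4 → E
Q(16): 16−3=13 → N
M(12): 12−3=9 → J
P(15): 15−3=12 → M
U(20): 20−3=17 → R
S(18): 18−3=15 → P
B(1): 1−3=-2≡24 → Y

GMPVBWIENJMRPY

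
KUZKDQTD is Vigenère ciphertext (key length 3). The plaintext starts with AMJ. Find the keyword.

Subtract each crib letter from the matching ciphertext letter (mod 26):
K(10)−A(0)=10 → K
U(20)−M(12)=8 → I
Z(25)−J(9)=16 → Q

KIQ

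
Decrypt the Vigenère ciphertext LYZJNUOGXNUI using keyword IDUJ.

Repeat the key across the ciphertext: IDUJIDUJIDUJ
L(11)−I(8): 3 → D
Y(24)−D(3): 21 → V
Z(25)−U(20): 5 → F
J(9)−J(9): 0 → A
N(13)−I(8): 5 → F
U(20)−D(3): 17 → R
O(14)−U(20): -6≡20 → U
G(6)−J(9): -3≡23 → X
X(23)−I(8): 15 → P
N(13)−D(3): 10 → K
U(20)−U(20): 0 → A
I(8)−J(9): -1≡25 → Z

DVFAFRUXPKAZ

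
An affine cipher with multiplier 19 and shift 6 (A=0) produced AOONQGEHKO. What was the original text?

The inverse of 19 mod 26 is 11, since 19·11=209≡1. Apply D(y)=11·(y−6) mod 26:
A(0): 11·(0−6)=-66≡12 → M
O(14): 11·(14−6)=88≡10 → K
O(14): 11·(14−6)=88≡10 → K
N(13): 11·(13−6)=77≡25 → Z
Q(16): 11·(16−6)=110≡6 → G
G(6): 11·(6−6)=0 → A
E(4): 11·(4−6)=-22≡4 → E
H(7): 11·(7−6)=11 → L
K(10): 11·(10−6)=44≡18 → S
O(14): 11·(14−6)=88≡10 → K

MKKZGAELSK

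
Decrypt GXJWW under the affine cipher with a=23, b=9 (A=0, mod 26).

BEANN

The inverse of 23 mod 26 is 17, since 23·17=391≡1. Apply D(y)=17·(y−9) mod 26:
G(6): 17·(6−9)=-51≡1 → B
X(23): 17·(23−9)=238≡4 → E
J(9): 17·(9−9)=0 → A
W(22): 17·(22−9)=221≡13 → N
W(22): 17·(22−9)=221≡13 → N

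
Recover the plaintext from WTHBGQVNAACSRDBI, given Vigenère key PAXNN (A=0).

HTKOTBVQNNNSUQOT

Repeat the key across the ciphertext: PAXNNPAXNNPAXNNP
W(22)−P(15): 7 → H
T(19)−A(0): 19 → T
H(7)−X(23): -16≡10 → K
B(1)−N(13): -12≡14 → O
G(6)−N(13): -7≡19 → T
Q(16)−P(15): 1 → B
V(21)−A(0): 21 → V
N(13)−X(23): -10≡16 → Q
A(0)−N(13): -13≡13 → N
A(0)−N(13): -13≡13 → N
C(2)−P(15): -13≡13 → N
S(18)−A(0): 18 → S
R(17)−X(23): -6≡20 → U
D(3)−N(13): -10≡16 → Q
B(1)−N(13): -12≡14 → O
I(8)−P(15): -7≡19 → T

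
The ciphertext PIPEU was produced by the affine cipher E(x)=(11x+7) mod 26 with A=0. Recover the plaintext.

WTWVN

The inverse of 11 mod 26 is 19, since 11·19=209≡1. Apply D(y)=19·(y−7) mod 26:
P(15): 19·(15−7)=152≡22 → W
I(8): 19·(8−7)=19 → T
P(15): 19·(15−7)=152≡22 → W
E(4): 19·(4−7)=-57≡21 → V
U(20): 19·(20−7)=247≡13 → N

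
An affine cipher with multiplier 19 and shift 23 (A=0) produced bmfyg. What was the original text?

The inverse of 19 mod 26 is 11, since 19·11=209≡1. Apply D(y)=11·(y−23) mod 26:
b(1): 11·(1−23)=-242≡18 → s
m(12): 11·(12−23)=-121≡9 → j
f(5): 11·(5−23)=-198≡10 → k
y(24): 11·(24−23)=11 → l
g(6): 11·(6−23)=-187≡21 → v

sjklv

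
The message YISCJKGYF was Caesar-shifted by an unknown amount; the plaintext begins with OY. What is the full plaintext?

OYISZAWOV

From the crib: Y(24)−O(14)=10, so the shift is 10.
Subtract 10 from each ciphertext letter:
Y(24): 24−10=14 → O
I(8): 8−10=-2≡24 → Y
S(18): 18−10=8 → I
C(2): 2−10=-8≡18 → S
J(9): 9−10=-1≡25 → Z
K(10): 10−10=0 → A
G(6): 6−10=-4≡22 → W
Y(24): 24−10=14 → O
F(5): 5−10=-5≡21 → V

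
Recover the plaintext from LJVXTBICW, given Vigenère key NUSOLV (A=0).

YPDJIGVIE

Repeat the key across the ciphertext: NUSOLVNUS
L(11)−N(13): -2≡24 → Y
J(9)−U(20): -11≡15 → P
V(21)−S(18): 3 → D
X(23)−O(14): 9 → J
T(19)−L(11): 8 → I
B(1)−V(21): -20≡6 → G
I(8)−N(13): -5≡21 → V
C(2)−U(20): -18≡8 → I
W(22)−S(18): 4 → E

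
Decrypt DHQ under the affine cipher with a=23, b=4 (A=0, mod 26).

JZW

The inverse of 23 mod 26 is 17, since 23·17=391≡1. Apply D(y)=17·(y−4) mod 26:
D(3): 17·(3−4)=-17≡9 → J
H(7): 17·(7−4)=51≡25 → Z
Q(16): 17·(16−4)=204≡22 → W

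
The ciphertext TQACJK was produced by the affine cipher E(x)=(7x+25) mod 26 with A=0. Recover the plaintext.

OVPTUJ

The inverse of 7 mod 26 is 15, since 7·15=105≡1. Apply D(y)=15·(y−25) mod 26:
T(19): 15·(19−25)=-90≡14 → O
Q(16): 15·(16−25)=-135≡21 → V
A(0): 15·(0−25)=-375≡15 → P
C(2): 15·(2−25)=-345≡19 → T
J(9): 15·(9−25)=-240≡20 → U
K(10): 15·(10−25)=-225≡9 → J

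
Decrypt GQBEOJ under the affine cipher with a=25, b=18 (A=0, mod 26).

MCROEJ

The inverse of 25 mod 26 is 25, since 25·25=625≡1. Apply D(y)=25·(y−18) mod 26:
G(6): 25·(6−18)=-300≡12 → M
Q(16): 25·(16−18)=-50≡2 → C
B(1): 25·(1−18)=-425≡17 → R
E(4): 25·(4−18)=-350≡14 → O
O(14): 25·(14−18)=-100≡4 → E
J(9): 25·(9−18)=-225≡9 → J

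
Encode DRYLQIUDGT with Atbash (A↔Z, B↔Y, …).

D(3) → W(22)
R(17) → I(8)
Y(24) → B(1)
L(11) → O(14)
Q(16) → J(9)
I(8) → R(17)
U(20) → F(5)
D(3) → W(22)
G(6) → T(19)
T(19) → G(6)

WIBOJRFWTG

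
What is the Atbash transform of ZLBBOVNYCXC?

Z(25) → A(0)
L(11) → O(14)
B(1) → Y(24)
B(1) → Y(24)
O(14) → L(11)
V(21) → E(4)
N(13) → M(12)
Y(24) → B(1)
C(2) → X(23)
X(23) → C(2)
C(2) → X(23)

AOYYLEMBXCX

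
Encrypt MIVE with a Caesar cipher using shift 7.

TPCL

M(12): 12+7=19 → T
I(8): 8+7=15 → P
V(21): 21+7=28≡2 → C
E(4): 4+7=11 → L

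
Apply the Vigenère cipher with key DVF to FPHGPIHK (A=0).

IKMJKNKF

Repeat the key across the message: DVFDVFDV
F(5)+D(3): 8 → I
P(15)+V(21): 36≡10 → K
H(7)+F(5): 12 → M
G(6)+D(3): 9 → J
P(15)+V(21): 36≡10 → K
I(8)+F(5): 13 → N
H(7)+D(3): 10 → K
K(10)+V(21): 31≡5 → F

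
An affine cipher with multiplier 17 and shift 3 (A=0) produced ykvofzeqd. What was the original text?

The inverse of 17 mod 26 is 23, since 17·23=391≡1. Apply D(y)=23·(y−3) mod 26:
y(24): 23·(24−3)=483≡15 → p
k(10): 23·(10−3)=161≡5 → f
v(21): 23·(21−3)=414≡24 → y
o(14): 23·(14−3)=253≡19 → t
f(5): 23·(5−3)=46≡20 → u
z(25): 23·(25−3)=506≡12 → m
e(4): 23·(4−3)=23 → x
q(16): 23·(16−3)=299≡13 → n
d(3): 23·(3−3)=0 → a

pfytumxna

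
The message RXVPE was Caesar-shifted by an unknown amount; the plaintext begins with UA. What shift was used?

From the crib: R(17)−U(20)=-3≡23, so the shift is 23.

23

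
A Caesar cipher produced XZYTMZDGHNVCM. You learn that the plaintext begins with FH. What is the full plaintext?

From the crib: X(23)−F(5)=18, so the shift is 18.
Subtract 18 from each ciphertext letter:
X(23): 23−18=5 → F
Z(25): 25−18=7 → H
Y(24): 24−18=6 → G
T(19): 19−18=1 → B
M(12): 12−18=-6≡20 → U
Z(25): 25−18=7 → H
D(3): 3−18=-15≡11 → L
G(6): 6−18=-12≡14 → O
H(7): 7−18=-11≡15 → P
N(13): 13−18=-5≡21 → V
V(21): 21−18=3 → D
C(2): 2−18=-16≡10 → K
M(12): 12−18=-6≡20 → U

FHGBUHLOPVDKU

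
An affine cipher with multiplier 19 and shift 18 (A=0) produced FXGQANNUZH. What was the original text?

NDYEKXXWZJ

The inverse of 19 mod 26 is 11, since 19·11=209≡1. Apply D(y)=11·(y−18) mod 26:
F(5): 11·(5−18)=-143≡13 → N
X(23): 11·(23−18)=55≡3 → D
G(6): 11·(6−18)=-132≡24 → Y
Q(16): 11·(16−18)=-22≡4 → E
A(0): 11·(0−18)=-198≡10 → K
N(13): 11·(13−18)=-55≡23 → X
N(13): 11·(13−18)=-55≡23 → X
U(20): 11·(20−18)=22 → W
Z(25): 11·(25−18)=77≡25 → Z
H(7): 11·(7−18)=-121≡9 → J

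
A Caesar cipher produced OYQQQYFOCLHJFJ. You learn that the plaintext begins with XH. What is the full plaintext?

XHZZZHOXLUQSOS

From the crib: O(14)−X(23)=-9≡17, so the shift is 17.
Subtract 17 from each ciphertext letter:
O(14): 14−17=-3≡23 → X
Y(24): 24−17=7 → H
Q(16): 16−17=-1≡25 → Z
Q(16): 16−17=-1≡25 → Z
Q(16): 16−17=-1≡25 → Z
Y(24): 24−17=7 → H
F(5): 5−17=-12≡14 → O
O(14): 14−17=-3≡23 → X
C(2): 2−17=-15≡11 → L
L(11): 11−17=-6≡20 → U
H(7): 7−17=-10≡16 → Q
J(9): 9−17=-8≡18 → S
F(5): 5−17=-12≡14 → O
J(9): 9−17=-8≡18 → S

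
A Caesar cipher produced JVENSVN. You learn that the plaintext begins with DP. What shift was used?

6

From the crib: J(9)−D(3)=6, so the shift is 6.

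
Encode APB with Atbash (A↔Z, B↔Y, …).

A(0) → Z(25)
P(15) → K(10)
B(1) → Y(24)

ZKY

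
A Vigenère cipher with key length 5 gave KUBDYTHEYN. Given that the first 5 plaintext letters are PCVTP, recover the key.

VSGKJ

Subtract each crib letter from the matching ciphertext letter (mod 26):
K(10)−P(15)=-5≡21 → V
U(20)−C(2)=18 → S
B(1)−V(21)=-20≡6 → G
D(3)−T(19)=-16≡10 → K
Y(24)−P(15)=9 → J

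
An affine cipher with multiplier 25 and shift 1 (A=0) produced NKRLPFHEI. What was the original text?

The inverse of 25 mod 26 is 25, since 25·25=625≡1. Apply D(y)=25·(y−1) mod 26:
N(13): 25·(13−1)=300≡14 → O
K(10): 25·(10−1)=225≡17 → R
R(17): 25·(17−1)=400≡10 → K
L(11): 25·(11−1)=250≡16 → Q
P(15): 25·(15−1)=350≡12 → M
F(5): 25·(5−1)=100≡22 → W
H(7): 25·(7−1)=150≡20 → U
E(4): 25·(4−1)=75≡23 → X
I(8): 25·(8−1)=175≡19 → T

ORKQMWUXT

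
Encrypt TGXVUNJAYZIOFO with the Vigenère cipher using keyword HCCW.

Repeat the key across the message: HCCWHCCWHCCWHC
T(19)+H(7): 26≡0 → A
G(6)+C(2): 8 → I
X(23)+C(2): 25 → Z
V(21)+W(22): 43≡17 → R
U(20)+H(7): 27≡1 → B
N(13)+C(2): 15 → P
J(9)+C(2): 11 → L
A(0)+W(22): 22 → W
Y(24)+H(7): 31≡5 → F
Z(25)+C(2): 27≡1 → B
I(8)+C(2): 10 → K
O(14)+W(22): 36≡10 → K
F(5)+H(7): 12 → M
O(14)+C(2): 16 → Q

AIZRBPLWFBKKMQ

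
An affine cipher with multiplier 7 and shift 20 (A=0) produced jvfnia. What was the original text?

rpjzcm

The inverse of 7 mod 26 is 15, since 7·15=105≡1. Apply D(y)=15·(y−20) mod 26:
j(9): 15·(9−20)=-165≡17 → r
v(21): 15·(21−20)=15 → p
f(5): 15·(5−20)=-225≡9 → j
n(13): 15·(13−20)=-105≡25 → z
i(8): 15·(8−20)=-180≡2 → c
a(0): 15·(0−20)=-300≡12 → m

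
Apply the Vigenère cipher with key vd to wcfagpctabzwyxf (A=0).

Repeat the key across the message: vdvdvdvdvdvdvdv
w(22)+v(21): 43≡17 → r
c(2)+d(3): 5 → f
f(5)+v(21): 26≡0 → a
a(0)+d(3): 3 → d
g(6)+v(21): 27≡1 → b
p(15)+d(3): 18 → s
c(2)+v(21): 23 → x
t(19)+d(3): 22 → w
a(0)+v(21): 21 → v
b(1)+d(3): 4 → e
z(25)+v(21): 46≡20 → u
w(22)+d(3): 25 → z
y(24)+v(21): 45≡19 → t
x(23)+d(3): 26≡0 → a
f(5)+v(21): 26≡0 → a

rfadbsxwveuztaa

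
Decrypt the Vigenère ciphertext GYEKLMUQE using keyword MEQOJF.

UUOWCHIMO

Repeat the key across the ciphertext: MEQOJFMEQ
G(6)−M(12): -6≡20 → U
Y(24)−E(4): 20 → U
E(4)−Q(16): -12≡14 → O
K(10)−O(14): -4≡22 → W
L(11)−J(9): 2 → C
M(12)−F(5): 7 → H
U(20)−M(12): 8 → I
Q(16)−E(4): 12 → M
E(4)−Q(16): -12≡14 → O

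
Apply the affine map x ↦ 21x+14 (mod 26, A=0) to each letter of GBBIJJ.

G(6): 21·6+14=140≡10 → K
B(1): 21·1+14=35≡9 → J
B(1): 21·1+14=35≡9 → J
I(8): 21·8+14=182≡0 → A
J(9): 21·9+14=203≡21 → V
J(9): 21·9+14=203≡21 → V

KJJAVV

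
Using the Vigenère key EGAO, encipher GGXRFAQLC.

KMXFJGQZG

Repeat the key across the message: EGAOEGAOE
G(6)+E(4): 10 → K
G(6)+G(6): 12 → M
X(23)+A(0): 23 → X
R(17)+O(14): 31≡5 → F
F(5)+E(4): 9 → J
A(0)+G(6): 6 → G
Q(16)+A(0): 16 → Q
L(11)+O(14): 25 → Z
C(2)+E(4): 6 → G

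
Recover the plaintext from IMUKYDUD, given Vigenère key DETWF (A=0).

Repeat the key across the ciphertext: DETWFDET
I(8)−D(3): 5 → F
M(12)−E(4): 8 → I
U(20)−T(19): 1 → B
K(10)−W(22): -12≡14 → O
Y(24)−F(5): 19 → T
D(3)−D(3): 0 → A
U(20)−E(4): 16 → Q
D(3)−T(19): -16≡10 → K

FIBOTAQK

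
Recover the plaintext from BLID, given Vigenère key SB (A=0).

JKQC

Repeat the key across the ciphertext: SBSB
B(1)−S(18): -17≡9 → J
L(11)−B(1): 10 → K
I(8)−S(18): -10≡16 → Q
D(3)−B(1): 2 → C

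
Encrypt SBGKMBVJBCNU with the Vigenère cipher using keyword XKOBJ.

Repeat the key across the message: XKOBJXKOBJXK
S(18)+X(23): 41≡15 → P
B(1)+K(10): 11 → L
G(6)+O(14): 20 → U
K(10)+B(1): 11 → L
M(12)+J(9): 21 → V
B(1)+X(23): 24 → Y
V(21)+K(10): 31≡5 → F
J(9)+O(14): 23 → X
B(1)+B(1): 2 → C
C(2)+J(9): 11 → L
N(13)+X(23): 36≡10 → K
U(20)+K(10): 30≡4 → E

PLULVYFXCLKE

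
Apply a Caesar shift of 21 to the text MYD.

M(12): 12+21=33≡7 → H
Y(24): 24+21=45≡19 → T
D(3): 3+21=24 → Y

HTY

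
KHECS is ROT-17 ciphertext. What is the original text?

TQNLB

K(10): 10−17=-7≡19 → T
H(7): 7−17=-10≡16 → Q
E(4): 4−17=-13≡13 → N
C(2): 2−17=-15≡11 → L
S(18): 18−17=1 → B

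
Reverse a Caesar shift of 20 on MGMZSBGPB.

M(12): 12−20=-8≡18 → S
G(6): 6−20=-14≡12 → M
M(12): 12−20=-8≡18 → S
Z(25): 25−20=5 → F
S(18): 18−20=-2≡24 → Y
B(1): 1−20=-19≡7 → H
G(6): 6−20=-14≡12 → M
P(15): 15−20=-5≡21 → V
B(1): 1−20=-19≡7 → H

SMSFYHMVH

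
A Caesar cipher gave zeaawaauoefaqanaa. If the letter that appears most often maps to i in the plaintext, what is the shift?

The most frequent ciphertext letter is a (appears 8 times).
a is position 0; i is position 8.
Shift = -8≡18.

18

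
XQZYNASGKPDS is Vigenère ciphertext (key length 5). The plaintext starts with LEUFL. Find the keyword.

Subtract each crib letter from the matching ciphertext letter (mod 26):
X(23)−L(11)=12 → M
Q(16)−E(4)=12 → M
Z(25)−U(20)=5 → F
Y(24)−F(5)=19 → T
N(13)−L(11)=2 → C

MMFTC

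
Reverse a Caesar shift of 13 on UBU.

HOH

U(20): 20−13=7 → H
B(1): 1−13=-12≡14 → O
U(20): 20−13=7 → H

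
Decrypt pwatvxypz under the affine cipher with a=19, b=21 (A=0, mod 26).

The inverse of 19 mod 26 is 11, since 19·11=209≡1. Apply D(y)=11·(y−21) mod 26:
p(15): 11·(15−21)=-66≡12 → m
w(22): 11·(22−21)=11 → l
a(0): 11·(0−21)=-231≡3 → d
t(19): 11·(19−21)=-22≡4 → e
v(21): 11·(21−21)=0 → a
x(23): 11·(23−21)=22 → w
y(24): 11·(24−21)=33≡7 → h
p(15): 11·(15−21)=-66≡12 → m
z(25): 11·(25−21)=44≡18 → s

mldeawhms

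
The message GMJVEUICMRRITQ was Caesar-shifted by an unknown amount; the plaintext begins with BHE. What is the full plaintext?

BHEQZPDXHMMDOL

From the crib: G(6)−B(1)=5, so the shift is 5.
Subtract 5 from each ciphertext letter:
G(6): 6−5=1 → B
M(12): 12−5=7 → H
J(9): 9−5=4 → E
V(21): 21−5=16 → Q
E(4): 4−5=-1≡25 → Z
U(20): 20−5=15 → P
I(8): 8−5=3 → D
C(2): 2−5=-3≡23 → X
M(12): 12−5=7 → H
R(17): 17−5=12 → M
R(17): 17−5=12 → M
I(8): 8−5=3 → D
T(19): 19−5=14 → O
Q(16): 16−5=11 → L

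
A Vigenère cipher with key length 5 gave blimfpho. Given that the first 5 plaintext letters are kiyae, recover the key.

Subtract each crib letter from the matching ciphertext letter (mod 26):
b(1)−k(10)=-9≡17 → r
l(11)−i(8)=3 → d
i(8)−y(24)=-16≡10 → k
m(12)−a(0)=12 → m
f(5)−e(4)=1 → b

rdkmb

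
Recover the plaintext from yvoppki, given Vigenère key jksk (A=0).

Repeat the key across the ciphertext: jkskjks
y(24)−j(9): 15 → p
v(21)−k(10): 11 → l
o(14)−s(18): -4≡22 → w
p(15)−k(10): 5 → f
p(15)−j(9): 6 → g
k(10)−k(10): 0 → a
i(8)−s(18): -10≡16 → q

plwfgaq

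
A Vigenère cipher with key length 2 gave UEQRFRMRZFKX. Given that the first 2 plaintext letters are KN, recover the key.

KR

Subtract each crib letter from the matching ciphertext letter (mod 26):
U(20)−K(10)=10 → K
E(4)−N(13)=-9≡17 → R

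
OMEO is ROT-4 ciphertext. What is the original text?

O(14): 14−4=10 → K
M(12): 12−4=8 → I
E(4): 4−4=0 → A
O(14): 14−4=10 → K

KIAK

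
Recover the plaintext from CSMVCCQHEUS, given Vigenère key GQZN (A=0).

Repeat the key across the ciphertext: GQZNGQZNGQZ
C(2)−G(6): -4≡22 → W
S(18)−Q(16): 2 → C
M(12)−Z(25): -13≡13 → N
V(21)−N(13): 8 → I
C(2)−G(6): -4≡22 → W
C(2)−Q(16): -14≡12 → M
Q(16)−Z(25): -9≡17 → R
H(7)−N(13): -6≡20 → U
E(4)−G(6): -2≡24 → Y
U(20)−Q(16): 4 → E
S(18)−Z(25): -7≡19 → T

WCNIWMRUYET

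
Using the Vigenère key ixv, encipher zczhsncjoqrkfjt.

hzuppikgjyofngo

Repeat the key across the message: ixvixvixvixvixv
z(25)+i(8): 33≡7 → h
c(2)+x(23): 25 → z
z(25)+v(21): 46≡20 → u
h(7)+i(8): 15 → p
s(18)+x(23): 41≡15 → p
n(13)+v(21): 34≡8 → i
c(2)+i(8): 10 → k
j(9)+x(23): 32≡6 → g
o(14)+v(21): 35≡9 → j
q(16)+i(8): 24 → y
r(17)+x(23): 40≡14 → o
k(10)+v(21): 31≡5 → f
f(5)+i(8): 13 → n
j(9)+x(23): 32≡6 → g
t(19)+v(21): 40≡14 → o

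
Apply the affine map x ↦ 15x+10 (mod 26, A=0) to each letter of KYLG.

EGTW

K(10): 15·10+10=160≡4 → E
Y(24): 15·24+10=370≡6 → G
L(11): 15·11+10=175≡19 → T
G(6): 15·6+10=100≡22 → W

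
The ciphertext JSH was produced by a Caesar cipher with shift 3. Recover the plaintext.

J(9): 9−3=6 → G
S(18): 18−3=15 → P
H(7): 7−3=4 → E

GPE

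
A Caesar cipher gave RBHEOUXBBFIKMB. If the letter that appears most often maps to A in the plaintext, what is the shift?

The most frequent ciphertext letter is B (appears 4 times).
B is position 1; A is position 0.
Shift = 1.

1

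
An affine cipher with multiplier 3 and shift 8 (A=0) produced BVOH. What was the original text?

The inverse of 3 mod 26 is 9, since 3·9=27≡1. Apply D(y)=9·(y−8) mod 26:
B(1): 9·(1−8)=-63≡15 → P
V(21): 9·(21−8)=117≡13 → N
O(14): 9·(14−8)=54≡2 → C
H(7): 9·(7−8)=-9≡17 → R

PNCR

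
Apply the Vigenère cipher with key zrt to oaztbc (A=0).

Repeat the key across the message: zrtzrt
o(14)+z(25): 39≡13 → n
a(0)+r(17): 17 → r
z(25)+t(19): 44≡18 → s
t(19)+z(25): 44≡18 → s
b(1)+r(17): 18 → s
c(2)+t(19): 21 → v

nrsssv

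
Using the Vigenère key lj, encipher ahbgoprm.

lqmpzycv

Repeat the key across the message: ljljljlj
a(0)+l(11): 11 → l
h(7)+j(9): 16 → q
b(1)+l(11): 12 → m
g(6)+j(9): 15 → p
o(14)+l(11): 25 → z
p(15)+j(9): 24 → y
r(17)+l(11): 28≡2 → c
m(12)+j(9): 21 → v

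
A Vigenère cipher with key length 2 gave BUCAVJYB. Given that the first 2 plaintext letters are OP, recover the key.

NF

Subtract each crib letter from the matching ciphertext letter (mod 26):
B(1)−O(14)=-13≡13 → N
U(20)−P(15)=5 → F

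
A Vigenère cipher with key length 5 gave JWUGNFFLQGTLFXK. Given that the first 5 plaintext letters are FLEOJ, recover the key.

ELQSE

Subtract each crib letter from the matching ciphertext letter (mod 26):
J(9)−F(5)=4 → E
W(22)−L(11)=11 → L
U(20)−E(4)=16 → Q
G(6)−O(14)=-8≡18 → S
N(13)−J(9)=4 → E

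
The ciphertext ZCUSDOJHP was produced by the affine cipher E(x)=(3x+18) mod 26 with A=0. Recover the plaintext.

LMSAVQXFZ

The inverse of 3 mod 26 is 9, since 3·9=27≡1. Apply D(y)=9·(y−18) mod 26:
Z(25): 9·(25−18)=63≡11 → L
C(2): 9·(2−18)=-144≡12 → M
U(20): 9·(20−18)=18 → S
S(18): 9·(18−18)=0 → A
D(3): 9·(3−18)=-135≡21 → V
O(14): 9·(14−18)=-36≡16 → Q
J(9): 9·(9−18)=-81≡23 → X
H(7): 9·(7−18)=-99≡5 → F
P(15): 9·(15−18)=-27≡25 → Z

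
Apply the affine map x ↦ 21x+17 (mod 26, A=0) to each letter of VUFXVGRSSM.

V(21): 21·21+17=458≡16 → Q
U(20): 21·20+17=437≡21 → V
F(5): 21·5+17=122≡18 → S
X(23): 21·23+17=500≡6 → G
V(21): 21·21+17=458≡16 → Q
G(6): 21·6+17=143≡13 → N
R(17): 21·17+17=374≡10 → K
S(18): 21·18+17=395≡5 → F
S(18): 21·18+17=395≡5 → F
M(12): 21·12+17=269≡9 → J

QVSGQNKFFJ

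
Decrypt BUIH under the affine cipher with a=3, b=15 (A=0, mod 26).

The inverse of 3 mod 26 is 9, since 3·9=27≡1. Apply D(y)=9·(y−15) mod 26:
B(1): 9·(1−15)=-126≡4 → E
U(20): 9·(20−15)=45≡19 → T
I(8): 9·(8−15)=-63≡15 → P
H(7): 9·(7−15)=-72≡6 → G

ETPG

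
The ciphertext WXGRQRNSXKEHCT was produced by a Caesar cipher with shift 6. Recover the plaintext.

W(22): 22−6=16 → Q
X(23): 23−6=17 → R
G(6): 6−6=0 → A
R(17): 17−6=11 → L
Q(16): 16−6=10 → K
R(17): 17−6=11 → L
N(13): 13−6=7 → H
S(18): 18−6=12 → M
X(23): 23−6=17 → R
K(10): 10−6=4 → E
E(4): 4−6=-2≡24 → Y
H(7): 7−6=1 → B
C(2): 2−6=-4≡22 → W
T(19): 19−6=13 → N

QRALKLHMREYBWN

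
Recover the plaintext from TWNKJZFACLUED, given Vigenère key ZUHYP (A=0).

Repeat the key across the ciphertext: ZUHYPZUHYPZUH
T(19)−Z(25): -6≡20 → U
W(22)−U(20): 2 → C
N(13)−H(7): 6 → G
K(10)−Y(24): -14≡12 → M
J(9)−P(15): -6≡20 → U
Z(25)−Z(25): 0 → A
F(5)−U(20): -15≡11 → L
A(0)−H(7): -7≡19 → T
C(2)−Y(24): -22≡4 → E
L(11)−P(15): -4≡22 → W
U(20)−Z(25): -5≡21 → V
E(4)−U(20): -16≡10 → K
D(3)−H(7): -4≡22 → W

UCGMUALTEWVKW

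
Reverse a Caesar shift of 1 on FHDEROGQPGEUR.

F(5): 5−1=4 → E
H(7): 7−1=6 → G
D(3): 3−1=2 → C
E(4): 4−1=3 → D
R(17): 17−1=16 → Q
O(14): 14−1=13 → N
G(6): 6−1=5 → F
Q(16): 16−1=15 → P
P(15): 15−1=14 → O
G(6): 6−1=5 → F
E(4): 4−1=3 → D
U(20): 20−1=19 → T
R(17): 17−1=16 → Q

EGCDQNFPOFDTQ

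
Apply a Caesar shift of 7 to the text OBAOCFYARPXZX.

VIHVJMFHYWEGE

O(14): 14+7=21 → V
B(1): 1+7=8 → I
A(0): 0+7=7 → H
O(14): 14+7=21 → V
C(2): 2+7=9 → J
F(5): 5+7=12 → M
Y(24): 24+7=31≡5 → F
A(0): 0+7=7 → H
R(17): 17+7=24 → Y
P(15): 15+7=22 → W
X(23): 23+7=30≡4 → E
Z(25): 25+7=32≡6 → G
X(23): 23+7=30≡4 → E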